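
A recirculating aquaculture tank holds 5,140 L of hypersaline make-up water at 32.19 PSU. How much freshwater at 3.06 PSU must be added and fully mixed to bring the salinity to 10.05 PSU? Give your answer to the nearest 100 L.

16300 L

Salt balance: 5,140×32.19 + V×3.06 = (5,140+V)×10.05
165,456.6 + 3.06V = 51,657 + 10.05V
113,799.6 = 6.99V
V = 16,280.34 L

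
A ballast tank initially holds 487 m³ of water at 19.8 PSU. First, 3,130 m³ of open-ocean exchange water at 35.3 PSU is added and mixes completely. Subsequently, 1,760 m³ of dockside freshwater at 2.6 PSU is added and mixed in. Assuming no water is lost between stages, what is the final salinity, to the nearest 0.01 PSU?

23.19 PSU

Salt balance:
Initial salt = 487×19.8 = 9,642.6
After stage 1: salt = 9,642.6 + 3,130×35.3 = 120,131.6; volume = 3,617 m³; S = 33.213 PSU
After stage 2: salt = 120,131.6 + 1,760×2.6 = 124,707.6; volume = 5,377 m³
S = 124,707.6 / 5,377 = 23.1928 PSU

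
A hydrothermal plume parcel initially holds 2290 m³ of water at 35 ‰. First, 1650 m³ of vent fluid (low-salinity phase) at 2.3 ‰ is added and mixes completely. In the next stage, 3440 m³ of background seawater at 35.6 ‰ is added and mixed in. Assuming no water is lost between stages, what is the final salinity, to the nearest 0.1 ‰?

28.0 ‰

Total salt / total volume:
Initial salt = 2,290×35 = 80,150
After stage 1: salt = 80,150 + 1,650×2.3 = 83,945; volume = 3,940 m³; S = 21.306 ‰
After stage 2: salt = 83,945 + 3,440×35.6 = 206,409; volume = 7,380 m³
S = 206,409 / 7,380 = 27.9687 ‰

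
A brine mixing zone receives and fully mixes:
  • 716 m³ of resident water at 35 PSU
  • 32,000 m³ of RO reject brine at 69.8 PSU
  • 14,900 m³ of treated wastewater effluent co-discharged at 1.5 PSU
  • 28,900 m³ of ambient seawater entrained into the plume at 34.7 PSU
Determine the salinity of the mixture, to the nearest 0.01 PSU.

Total salt / total volume:
salt = 716×35 + 32,000×69.8 + 14,900×1.5 + 28,900×34.7 = 25,060 + 2,233,600 + 22,350 + 1,002,830 = 3,283,840
volume = 716 + 32,000 + 14,900 + 28,900 = 76,516 m³
S = 3,283,840 / 76,516 = 42.917 PSU

42.92 PSU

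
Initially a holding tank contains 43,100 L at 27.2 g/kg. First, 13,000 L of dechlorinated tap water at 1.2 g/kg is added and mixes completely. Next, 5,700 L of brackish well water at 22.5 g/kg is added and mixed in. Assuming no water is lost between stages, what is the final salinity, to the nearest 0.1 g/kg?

Weighted by volume,
Initial salt = 43,100×27.2 = 1,172,320
After stage 1: salt = 1,172,320 + 13,000×1.2 = 1,187,920; volume = 56,100 L; S = 21.175 g/kg
After stage 2: salt = 1,187,920 + 5,700×22.5 = 1,316,170; volume = 61,800 L
S = 1,316,170 / 61,800 = 21.2972 g/kg

21.3 g/kg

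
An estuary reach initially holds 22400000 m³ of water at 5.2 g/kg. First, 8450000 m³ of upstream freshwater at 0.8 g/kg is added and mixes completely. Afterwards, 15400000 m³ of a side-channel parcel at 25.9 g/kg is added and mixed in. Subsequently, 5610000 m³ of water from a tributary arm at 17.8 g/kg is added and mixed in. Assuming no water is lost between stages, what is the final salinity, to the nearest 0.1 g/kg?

12.0 g/kg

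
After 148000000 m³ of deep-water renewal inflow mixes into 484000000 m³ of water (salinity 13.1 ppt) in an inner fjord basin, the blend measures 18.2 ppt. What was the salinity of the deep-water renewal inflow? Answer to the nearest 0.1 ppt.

34.9 ppt

Salt balance: 484,000,000×13.1 + 148,000,000×S = 632,000,000×18.2
6,340,400,000 + 148,000,000·S = 11,502,400,000
S = (11,502,400,000 − 6,340,400,000) / 148,000,000 = 34.8784 ppt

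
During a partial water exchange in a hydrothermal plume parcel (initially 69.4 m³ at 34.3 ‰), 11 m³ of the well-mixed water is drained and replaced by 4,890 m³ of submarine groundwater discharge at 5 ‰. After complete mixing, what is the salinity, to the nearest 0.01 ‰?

Remaining after removal: 58.4 m³ at 34.3 ‰ (salt = 2,003.12)
After addition: salt = 2,003.12 + 4,890×5 = 26,453.12; volume = 4,948.4 m³
S = 26,453.12 / 4,948.4 = 5.3458 ‰

5.35 ‰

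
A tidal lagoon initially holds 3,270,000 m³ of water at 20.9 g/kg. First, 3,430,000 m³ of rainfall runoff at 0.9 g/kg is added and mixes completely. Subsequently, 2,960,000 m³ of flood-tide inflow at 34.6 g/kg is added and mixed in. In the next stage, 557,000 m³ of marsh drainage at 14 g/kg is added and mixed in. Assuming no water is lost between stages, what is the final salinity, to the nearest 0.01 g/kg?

Total salt / total volume:
Initial salt = 3,270,000×20.9 = 68,343,000
After stage 1: salt = 68,343,000 + 3,430,000×0.9 = 71,430,000; volume = 6,700,000 m³; S = 10.661 g/kg
After stage 2: salt = 71,430,000 + 2,960,000×34.6 = 173,846,000; volume = 9,660,000 m³; S = 17.996 g/kg
After stage 3: salt = 173,846,000 + 557,000×14 = 181,644,000; volume = 10,217,000 m³
S = 181,644,000 / 10,217,000 = 17.7786 g/kg

17.78 g/kg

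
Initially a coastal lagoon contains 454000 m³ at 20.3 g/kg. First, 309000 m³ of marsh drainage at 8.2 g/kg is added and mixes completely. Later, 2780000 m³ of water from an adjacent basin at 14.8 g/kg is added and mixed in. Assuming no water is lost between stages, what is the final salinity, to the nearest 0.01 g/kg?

14.93 g/kg

Mass of salt is conserved:
Initial salt = 454,000×20.3 = 9,216,200
After stage 1: salt = 9,216,200 + 309,000×8.2 = 11,750,000; volume = 763,000 m³; S = 15.4 g/kg
After stage 2: salt = 11,750,000 + 2,780,000×14.8 = 52,894,000; volume = 3,543,000 m³
S = 52,894,000 / 3,543,000 = 14.9292 g/kg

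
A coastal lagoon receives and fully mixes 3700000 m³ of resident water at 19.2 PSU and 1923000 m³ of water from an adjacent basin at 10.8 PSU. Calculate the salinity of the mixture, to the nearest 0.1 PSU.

Salt balance:
salt = 3,700,000×19.2 + 1,923,000×10.8 = 71,040,000 + 20,768,400 = 91,808,400
volume = 3,700,000 + 1,923,000 = 5,623,000 m³
S = 91,808,400 / 5,623,000 = 16.327 PSU

16.3 PSU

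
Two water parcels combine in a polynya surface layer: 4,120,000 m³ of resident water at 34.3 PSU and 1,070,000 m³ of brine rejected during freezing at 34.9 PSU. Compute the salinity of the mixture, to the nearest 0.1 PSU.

Conserving salt mass:
salt = 4,120,000×34.3 + 1,070,000×34.9 = 141,316,000 + 37,343,000 = 178,659,000
volume = 4,120,000 + 1,070,000 = 5,190,000 m³
S = 178,659,000 / 5,190,000 = 34.424 PSU

34.4 PSU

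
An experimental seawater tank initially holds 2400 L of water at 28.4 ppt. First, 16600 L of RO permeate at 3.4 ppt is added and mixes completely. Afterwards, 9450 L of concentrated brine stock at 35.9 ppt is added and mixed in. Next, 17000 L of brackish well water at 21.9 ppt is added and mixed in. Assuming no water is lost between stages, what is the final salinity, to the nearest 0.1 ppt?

Total salt / total volume:
Initial salt = 2,400×28.4 = 68,160
After stage 1: salt = 68,160 + 16,600×3.4 = 124,600; volume = 19,000 L; S = 6.558 ppt
After stage 2: salt = 124,600 + 9,450×35.9 = 463,855; volume = 28,450 L; S = 16.304 ppt
After stage 3: salt = 463,855 + 17,000×21.9 = 836,155; volume = 45,450 L
S = 836,155 / 45,450 = 18.3972 ppt

18.4 ppt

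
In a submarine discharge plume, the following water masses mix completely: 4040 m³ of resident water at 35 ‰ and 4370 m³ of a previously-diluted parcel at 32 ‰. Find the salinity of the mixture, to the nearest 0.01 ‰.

Mass of salt is conserved:
salt = 4,040×35 + 4,370×32 = 141,400 + 139,840 = 281,240
volume = 4,040 + 4,370 = 8,410 m³
S = 281,240 / 8,410 = 33.4411 ‰

33.44 ‰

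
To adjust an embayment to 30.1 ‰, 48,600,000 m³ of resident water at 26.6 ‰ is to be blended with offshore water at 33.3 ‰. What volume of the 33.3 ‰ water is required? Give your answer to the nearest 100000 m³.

53200000 m³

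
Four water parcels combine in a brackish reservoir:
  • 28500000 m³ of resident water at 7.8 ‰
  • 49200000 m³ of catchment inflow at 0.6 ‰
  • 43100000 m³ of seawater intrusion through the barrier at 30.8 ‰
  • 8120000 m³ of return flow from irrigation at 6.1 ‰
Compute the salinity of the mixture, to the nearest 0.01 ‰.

Total salt / total volume:
salt = 28,500,000×7.8 + 49,200,000×0.6 + 43,100,000×30.8 + 8,120,000×6.1 = 222,300,000 + 29,520,000 + 1,327,480,000 + 49,532,000 = 1,628,832,000
volume = 28,500,000 + 49,200,000 + 43,100,000 + 8,120,000 = 128,920,000 m³
S = 1,628,832,000 / 128,920,000 = 12.6344 ‰

12.63 ‰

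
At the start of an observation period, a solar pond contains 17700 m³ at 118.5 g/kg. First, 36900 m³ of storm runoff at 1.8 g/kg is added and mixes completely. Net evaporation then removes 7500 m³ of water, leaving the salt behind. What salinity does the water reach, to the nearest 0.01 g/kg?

45.94 g/kg

After mixing: salt = 17,700×118.5 + 36,900×1.8 = 2,163,870; volume = 54,600 m³
After evaporation: salt unchanged = 2,163,870; volume = 54,600 − 7,500 = 47,100 m³
S = 2,163,870 / 47,100 = 45.942 g/kg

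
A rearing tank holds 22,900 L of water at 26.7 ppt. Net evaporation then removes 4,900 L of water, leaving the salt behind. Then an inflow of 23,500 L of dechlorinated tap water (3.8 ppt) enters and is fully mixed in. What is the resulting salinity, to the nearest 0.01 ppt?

After evaporation: salt = 22,900×26.7 = 611,430; volume = 22,900 − 4,900 = 18,000 L
After mixing: salt = 611,430 + 23,500×3.8 = 700,730; volume = 18,000 + 23,500 = 41,500 L
S = 700,730 / 41,500 = 16.8851 ppt

16.89 ppt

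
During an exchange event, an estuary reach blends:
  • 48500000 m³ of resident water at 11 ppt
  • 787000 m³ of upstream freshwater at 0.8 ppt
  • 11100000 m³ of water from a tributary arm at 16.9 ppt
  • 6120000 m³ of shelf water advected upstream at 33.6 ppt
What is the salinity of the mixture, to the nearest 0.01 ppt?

Total salt / total volume:
salt = 48,500,000×11 + 787,000×0.8 + 11,100,000×16.9 + 6,120,000×33.6 = 533,500,000 + 629,600 + 187,590,000 + 205,632,000 = 927,351,600
volume = 48,500,000 + 787,000 + 11,100,000 + 6,120,000 = 66,507,000 m³
S = 927,351,600 / 66,507,000 = 13.9437 ppt

13.94 ppt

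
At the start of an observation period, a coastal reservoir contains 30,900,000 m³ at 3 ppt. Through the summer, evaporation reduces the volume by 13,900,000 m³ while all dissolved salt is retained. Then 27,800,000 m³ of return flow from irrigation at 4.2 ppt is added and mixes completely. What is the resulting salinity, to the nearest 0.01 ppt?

4.68 ppt

After evaporation: salt = 30,900,000×3 = 92,700,000; volume = 30,900,000 − 13,900,000 = 17,000,000 m³
After mixing: salt = 92,700,000 + 27,800,000×4.2 = 209,460,000; volume = 17,000,000 + 27,800,000 = 44,800,000 m³
S = 209,460,000 / 44,800,000 = 4.6754 ppt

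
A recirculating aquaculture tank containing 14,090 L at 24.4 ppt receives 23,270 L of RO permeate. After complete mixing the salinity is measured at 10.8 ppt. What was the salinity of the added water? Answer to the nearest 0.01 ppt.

2.57 ppt

Salt balance: 14,090×24.4 + 23,270×S = 37,360×10.8
343,796 + 23,270·S = 403,488
S = (403,488 − 343,796) / 23,270 = 2.5652 ppt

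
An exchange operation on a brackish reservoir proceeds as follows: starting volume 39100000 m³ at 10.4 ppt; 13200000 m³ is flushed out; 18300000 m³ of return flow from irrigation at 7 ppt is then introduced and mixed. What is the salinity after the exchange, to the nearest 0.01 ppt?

8.99 ppt

Remaining after removal: 25,900,000 m³ at 10.4 ppt (salt = 269,360,000)
After addition: salt = 269,360,000 + 18,300,000×7 = 397,460,000; volume = 44,200,000 m³
S = 397,460,000 / 44,200,000 = 8.9923 ppt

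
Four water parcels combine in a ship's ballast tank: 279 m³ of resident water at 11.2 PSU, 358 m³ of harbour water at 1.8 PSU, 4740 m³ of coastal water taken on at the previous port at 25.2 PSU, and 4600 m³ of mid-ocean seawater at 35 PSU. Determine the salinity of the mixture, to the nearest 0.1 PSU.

28.5 PSU

Weighted by volume,
salt = 279×11.2 + 358×1.8 + 4,740×25.2 + 4,600×35 = 3,124.8 + 644.4 + 119,448 + 161,000 = 284,217.2
volume = 279 + 358 + 4,740 + 4,600 = 9,977 m³
S = 284,217.2 / 9,977 = 28.487 PSU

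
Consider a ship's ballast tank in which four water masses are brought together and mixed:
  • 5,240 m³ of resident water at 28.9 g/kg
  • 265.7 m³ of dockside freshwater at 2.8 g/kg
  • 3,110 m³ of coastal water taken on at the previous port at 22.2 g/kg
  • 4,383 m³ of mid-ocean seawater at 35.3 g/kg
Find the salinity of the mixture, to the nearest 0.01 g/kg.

28.92 g/kg

Salt balance:
salt = 5,240×28.9 + 265.7×2.8 + 3,110×22.2 + 4,383×35.3 = 151,436 + 743.96 + 69,042 + 154,719.9 = 375,941.86
volume = 5,240 + 265.7 + 3,110 + 4,383 = 12,998.7 m³
S = 375,941.86 / 12,998.7 = 28.9215 g/kg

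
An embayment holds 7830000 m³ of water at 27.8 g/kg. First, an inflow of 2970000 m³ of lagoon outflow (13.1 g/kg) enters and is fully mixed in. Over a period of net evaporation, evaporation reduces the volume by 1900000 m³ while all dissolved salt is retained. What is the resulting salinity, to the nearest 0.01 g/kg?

After mixing: salt = 7,830,000×27.8 + 2,970,000×13.1 = 256,581,000; volume = 10,800,000 m³
After evaporation: salt unchanged = 256,581,000; volume = 10,800,000 − 1,900,000 = 8,900,000 m³
S = 256,581,000 / 8,900,000 = 28.8293 g/kg

28.83 g/kg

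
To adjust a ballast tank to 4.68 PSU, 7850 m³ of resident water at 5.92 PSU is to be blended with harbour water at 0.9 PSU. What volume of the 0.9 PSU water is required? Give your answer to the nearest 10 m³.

2580 m³

Salt balance: 7,850×5.92 + V×0.9 = (7,850+V)×4.68
46,472 + 0.9V = 36,738 + 4.68V
9,734 = 3.78V
V = 2,575.13 m³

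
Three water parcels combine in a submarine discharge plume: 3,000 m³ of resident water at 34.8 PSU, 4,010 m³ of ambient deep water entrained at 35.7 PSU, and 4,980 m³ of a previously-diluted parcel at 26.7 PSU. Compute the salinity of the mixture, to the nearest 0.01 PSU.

31.74 PSU

Mass of salt is conserved:
salt = 3,000×34.8 + 4,010×35.7 + 4,980×26.7 = 104,400 + 143,157 + 132,966 = 380,523
volume = 3,000 + 4,010 + 4,980 = 11,990 m³
S = 380,523 / 11,990 = 31.7367 PSU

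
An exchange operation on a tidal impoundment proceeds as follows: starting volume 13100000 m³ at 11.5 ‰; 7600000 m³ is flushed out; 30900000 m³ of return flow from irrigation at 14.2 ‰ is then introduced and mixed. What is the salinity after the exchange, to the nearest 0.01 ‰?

13.79 ‰

Remaining after removal: 5,500,000 m³ at 11.5 ‰ (salt = 63,250,000)
After addition: salt = 63,250,000 + 30,900,000×14.2 = 502,030,000; volume = 36,400,000 m³
S = 502,030,000 / 36,400,000 = 13.792 ‰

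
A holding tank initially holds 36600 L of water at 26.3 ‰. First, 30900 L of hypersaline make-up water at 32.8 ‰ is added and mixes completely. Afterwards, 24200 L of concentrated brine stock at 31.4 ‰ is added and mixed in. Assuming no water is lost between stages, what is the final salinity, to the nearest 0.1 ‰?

29.8 ‰

By conservation of dissolved salt,
Initial salt = 36,600×26.3 = 962,580
After stage 1: salt = 962,580 + 30,900×32.8 = 1,976,100; volume = 67,500 L; S = 29.276 ‰
After stage 2: salt = 1,976,100 + 24,200×31.4 = 2,735,980; volume = 91,700 L
S = 2,735,980 / 91,700 = 29.8362 ‰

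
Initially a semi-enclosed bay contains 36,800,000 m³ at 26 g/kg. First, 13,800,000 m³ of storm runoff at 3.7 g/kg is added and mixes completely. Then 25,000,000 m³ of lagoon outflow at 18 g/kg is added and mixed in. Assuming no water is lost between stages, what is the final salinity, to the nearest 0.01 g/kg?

19.28 g/kg

Total salt / total volume:
Initial salt = 36,800,000×26 = 956,800,000
After stage 1: salt = 956,800,000 + 13,800,000×3.7 = 1,007,860,000; volume = 50,600,000 m³; S = 19.918 g/kg
After stage 2: salt = 1,007,860,000 + 25,000,000×18 = 1,457,860,000; volume = 75,600,000 m³
S = 1,457,860,000 / 75,600,000 = 19.2839 g/kg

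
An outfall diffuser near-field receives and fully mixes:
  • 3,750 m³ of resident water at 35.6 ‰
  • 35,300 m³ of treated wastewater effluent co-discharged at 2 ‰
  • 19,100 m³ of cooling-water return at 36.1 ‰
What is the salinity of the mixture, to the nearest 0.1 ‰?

15.4 ‰

Salt balance:
salt = 3,750×35.6 + 35,300×2 + 19,100×36.1 = 133,500 + 70,600 + 689,510 = 893,610
volume = 3,750 + 35,300 + 19,100 = 58,150 m³
S = 893,610 / 58,150 = 15.367 ‰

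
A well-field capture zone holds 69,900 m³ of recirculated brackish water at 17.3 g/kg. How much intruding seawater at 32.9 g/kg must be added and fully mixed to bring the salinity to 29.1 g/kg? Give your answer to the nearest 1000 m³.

Salt balance: 69,900×17.3 + V×32.9 = (69,900+V)×29.1
1,209,270 + 32.9V = 2,034,090 + 29.1V
824,820 = 3.8V
V = 217,057.89 m³

217000 m³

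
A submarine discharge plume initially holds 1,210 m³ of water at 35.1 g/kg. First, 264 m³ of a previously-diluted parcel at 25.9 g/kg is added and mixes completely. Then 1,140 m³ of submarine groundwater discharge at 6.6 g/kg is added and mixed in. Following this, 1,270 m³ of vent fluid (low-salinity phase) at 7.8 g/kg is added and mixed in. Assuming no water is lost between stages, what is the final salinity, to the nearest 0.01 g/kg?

17.18 g/kg

Salt balance:
Initial salt = 1,210×35.1 = 42,471
After stage 1: salt = 42,471 + 264×25.9 = 49,308.6; volume = 1,474 m³; S = 33.452 g/kg
After stage 2: salt = 49,308.6 + 1,140×6.6 = 56,832.6; volume = 2,614 m³; S = 21.742 g/kg
After stage 3: salt = 56,832.6 + 1,270×7.8 = 66,738.6; volume = 3,884 m³
S = 66,738.6 / 3,884 = 17.183 g/kg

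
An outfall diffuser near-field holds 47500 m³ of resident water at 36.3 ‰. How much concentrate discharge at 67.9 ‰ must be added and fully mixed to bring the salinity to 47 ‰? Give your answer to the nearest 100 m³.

Salt balance: 47,500×36.3 + V×67.9 = (47,500+V)×47
1,724,250 + 67.9V = 2,232,500 + 47V
508,250 = 20.9V
V = 24,318.18 m³

24300 m³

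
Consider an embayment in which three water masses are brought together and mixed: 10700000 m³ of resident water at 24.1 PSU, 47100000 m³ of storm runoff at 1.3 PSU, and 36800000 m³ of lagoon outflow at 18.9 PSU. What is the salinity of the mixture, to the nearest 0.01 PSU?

Weighted by volume,
salt = 10,700,000×24.1 + 47,100,000×1.3 + 36,800,000×18.9 = 257,870,000 + 61,230,000 + 695,520,000 = 1,014,620,000
volume = 10,700,000 + 47,100,000 + 36,800,000 = 94,600,000 m³
S = 1,014,620,000 / 94,600,000 = 10.7254 PSU

10.73 PSU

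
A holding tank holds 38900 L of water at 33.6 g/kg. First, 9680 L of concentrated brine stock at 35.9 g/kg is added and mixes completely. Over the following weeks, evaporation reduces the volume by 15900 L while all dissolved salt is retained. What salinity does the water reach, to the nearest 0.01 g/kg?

After mixing: salt = 38,900×33.6 + 9,680×35.9 = 1,654,552; volume = 48,580 L
After evaporation: salt unchanged = 1,654,552; volume = 48,580 − 15,900 = 32,680 L
S = 1,654,552 / 32,680 = 50.6289 g/kg

50.63 g/kg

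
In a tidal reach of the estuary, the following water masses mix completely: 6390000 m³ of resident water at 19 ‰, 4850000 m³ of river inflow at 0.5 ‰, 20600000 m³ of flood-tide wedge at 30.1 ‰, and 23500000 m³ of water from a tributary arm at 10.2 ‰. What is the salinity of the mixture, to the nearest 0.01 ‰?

Mass of salt is conserved:
salt = 6,390,000×19 + 4,850,000×0.5 + 20,600,000×30.1 + 23,500,000×10.2 = 121,410,000 + 2,425,000 + 620,060,000 + 239,700,000 = 983,595,000
volume = 6,390,000 + 4,850,000 + 20,600,000 + 23,500,000 = 55,340,000 m³
S = 983,595,000 / 55,340,000 = 17.7737 ‰

17.77 ‰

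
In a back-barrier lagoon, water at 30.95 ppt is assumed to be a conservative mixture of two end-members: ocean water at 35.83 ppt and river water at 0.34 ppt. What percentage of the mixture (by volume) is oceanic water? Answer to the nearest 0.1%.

86.2%

Let g be the oceanic fraction. Salt balance per unit volume:
g×35.83 + (1−g)×0.34 = 30.95
g = (30.95 − 0.34) / (35.83 − 0.34) = 30.61/35.49 = 0.8625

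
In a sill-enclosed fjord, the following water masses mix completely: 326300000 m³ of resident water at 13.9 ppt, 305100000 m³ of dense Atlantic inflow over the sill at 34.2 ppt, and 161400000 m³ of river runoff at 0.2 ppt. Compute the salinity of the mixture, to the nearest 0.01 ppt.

18.92 ppt

Total salt / total volume:
salt = 326,300,000×13.9 + 305,100,000×34.2 + 161,400,000×0.2 = 4,535,570,000 + 10,434,420,000 + 32,280,000 = 15,002,270,000
volume = 326,300,000 + 305,100,000 + 161,400,000 = 792,800,000 m³
S = 15,002,270,000 / 792,800,000 = 18.9231 ppt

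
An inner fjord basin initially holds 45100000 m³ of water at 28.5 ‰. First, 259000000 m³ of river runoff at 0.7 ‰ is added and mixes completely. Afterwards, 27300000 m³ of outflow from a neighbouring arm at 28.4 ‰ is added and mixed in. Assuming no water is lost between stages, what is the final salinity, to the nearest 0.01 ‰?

6.77 ‰

By conservation of dissolved salt,
Initial salt = 45,100,000×28.5 = 1,285,350,000
After stage 1: salt = 1,285,350,000 + 259,000,000×0.7 = 1,466,650,000; volume = 304,100,000 m³; S = 4.823 ‰
After stage 2: salt = 1,466,650,000 + 27,300,000×28.4 = 2,241,970,000; volume = 331,400,000 m³
S = 2,241,970,000 / 331,400,000 = 6.7651 ‰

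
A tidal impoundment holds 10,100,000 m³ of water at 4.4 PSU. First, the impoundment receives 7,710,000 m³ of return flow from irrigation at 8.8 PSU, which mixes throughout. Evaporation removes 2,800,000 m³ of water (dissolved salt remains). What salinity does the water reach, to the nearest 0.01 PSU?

After mixing: salt = 10,100,000×4.4 + 7,710,000×8.8 = 112,288,000; volume = 17,810,000 m³
After evaporation: salt unchanged = 112,288,000; volume = 17,810,000 − 2,800,000 = 15,010,000 m³
S = 112,288,000 / 15,010,000 = 7.4809 PSU

7.48 PSU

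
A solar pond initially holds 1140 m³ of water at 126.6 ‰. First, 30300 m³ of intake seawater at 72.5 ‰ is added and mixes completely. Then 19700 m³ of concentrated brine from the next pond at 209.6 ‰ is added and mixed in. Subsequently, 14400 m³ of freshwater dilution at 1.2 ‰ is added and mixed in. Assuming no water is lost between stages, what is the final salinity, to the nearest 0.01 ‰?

98.98 ‰

Weighted by volume,
Initial salt = 1,140×126.6 = 144,324
After stage 1: salt = 144,324 + 30,300×72.5 = 2,341,074; volume = 31,440 m³; S = 74.462 ‰
After stage 2: salt = 2,341,074 + 19,700×209.6 = 6,470,194; volume = 51,140 m³; S = 126.519 ‰
After stage 3: salt = 6,470,194 + 14,400×1.2 = 6,487,474; volume = 65,540 m³
S = 6,487,474 / 65,540 = 98.985 ‰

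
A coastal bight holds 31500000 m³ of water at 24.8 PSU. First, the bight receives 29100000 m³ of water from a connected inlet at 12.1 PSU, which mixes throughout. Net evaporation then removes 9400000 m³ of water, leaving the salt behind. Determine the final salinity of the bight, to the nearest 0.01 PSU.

After mixing: salt = 31,500,000×24.8 + 29,100,000×12.1 = 1,133,310,000; volume = 60,600,000 m³
After evaporation: salt unchanged = 1,133,310,000; volume = 60,600,000 − 9,400,000 = 51,200,000 m³
S = 1,133,310,000 / 51,200,000 = 22.135 PSU

22.13 PSU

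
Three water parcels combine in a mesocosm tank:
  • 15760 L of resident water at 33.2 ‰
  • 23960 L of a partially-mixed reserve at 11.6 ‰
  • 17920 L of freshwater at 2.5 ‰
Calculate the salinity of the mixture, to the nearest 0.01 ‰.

Mass of salt is conserved:
salt = 15,760×33.2 + 23,960×11.6 + 17,920×2.5 = 523,232 + 277,936 + 44,800 = 845,968
volume = 15,760 + 23,960 + 17,920 = 57,640 L
S = 845,968 / 57,640 = 14.6768 ‰

14.68 ‰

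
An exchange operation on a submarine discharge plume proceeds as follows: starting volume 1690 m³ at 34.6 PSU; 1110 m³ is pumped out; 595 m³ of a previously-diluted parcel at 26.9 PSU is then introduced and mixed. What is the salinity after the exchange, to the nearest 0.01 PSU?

30.70 PSU

Remaining after removal: 580 m³ at 34.6 PSU (salt = 20,068)
After addition: salt = 20,068 + 595×26.9 = 36,073.5; volume = 1,175 m³
S = 36,073.5 / 1,175 = 30.7009 PSU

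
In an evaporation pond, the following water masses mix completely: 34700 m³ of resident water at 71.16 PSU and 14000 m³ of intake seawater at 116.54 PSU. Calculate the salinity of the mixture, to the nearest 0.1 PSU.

84.2 PSU

Total salt / total volume:
salt = 34,700×71.16 + 14,000×116.54 = 2,469,252 + 1,631,560 = 4,100,812
volume = 34,700 + 14,000 = 48,700 m³
S = 4,100,812 / 48,700 = 84.206 PSU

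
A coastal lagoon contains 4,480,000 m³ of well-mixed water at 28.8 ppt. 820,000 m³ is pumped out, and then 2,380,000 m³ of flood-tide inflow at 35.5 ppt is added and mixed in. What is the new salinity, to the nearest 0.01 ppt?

Remaining after removal: 3,660,000 m³ at 28.8 ppt (salt = 105,408,000)
After addition: salt = 105,408,000 + 2,380,000×35.5 = 189,898,000; volume = 6,040,000 m³
S = 189,898,000 / 6,040,000 = 31.4401 ppt

31.44 ppt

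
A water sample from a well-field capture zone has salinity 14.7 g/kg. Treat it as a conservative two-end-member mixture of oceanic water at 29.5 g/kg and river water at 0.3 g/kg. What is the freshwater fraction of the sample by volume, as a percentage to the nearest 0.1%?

50.7%

Let f be the freshwater fraction. Salt balance per unit volume:
f×0.3 + (1−f)×29.5 = 14.7
f = (29.5 − 14.7) / (29.5 − 0.3) = 14.8/29.2 = 0.5068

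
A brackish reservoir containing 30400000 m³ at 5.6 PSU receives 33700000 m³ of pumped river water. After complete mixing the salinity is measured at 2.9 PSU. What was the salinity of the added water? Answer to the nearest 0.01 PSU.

0.46 PSU

Salt balance: 30,400,000×5.6 + 33,700,000×S = 64,100,000×2.9
170,240,000 + 33,700,000·S = 185,890,000
S = (185,890,000 − 170,240,000) / 33,700,000 = 0.4644 PSU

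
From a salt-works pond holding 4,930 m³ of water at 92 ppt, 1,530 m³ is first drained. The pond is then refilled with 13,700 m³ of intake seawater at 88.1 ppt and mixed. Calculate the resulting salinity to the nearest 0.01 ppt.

88.88 ppt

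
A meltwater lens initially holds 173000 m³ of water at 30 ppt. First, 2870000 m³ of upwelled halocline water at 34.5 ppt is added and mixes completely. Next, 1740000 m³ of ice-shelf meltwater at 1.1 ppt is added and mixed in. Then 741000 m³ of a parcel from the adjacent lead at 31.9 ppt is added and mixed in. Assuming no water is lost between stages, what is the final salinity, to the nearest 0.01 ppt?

23.49 ppt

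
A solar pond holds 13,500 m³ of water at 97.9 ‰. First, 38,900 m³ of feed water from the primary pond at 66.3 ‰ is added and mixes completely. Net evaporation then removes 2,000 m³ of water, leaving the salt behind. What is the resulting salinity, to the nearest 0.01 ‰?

After mixing: salt = 13,500×97.9 + 38,900×66.3 = 3,900,720; volume = 52,400 m³
After evaporation: salt unchanged = 3,900,720; volume = 52,400 − 2,000 = 50,400 m³
S = 3,900,720 / 50,400 = 77.3952 ‰

77.40 ‰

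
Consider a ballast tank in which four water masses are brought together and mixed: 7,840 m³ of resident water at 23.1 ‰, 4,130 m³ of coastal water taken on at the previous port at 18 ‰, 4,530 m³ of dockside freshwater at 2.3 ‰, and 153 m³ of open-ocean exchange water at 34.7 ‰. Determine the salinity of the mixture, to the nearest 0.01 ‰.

Conserving salt mass:
salt = 7,840×23.1 + 4,130×18 + 4,530×2.3 + 153×34.7 = 181,104 + 74,340 + 10,419 + 5,309.1 = 271,172.1
volume = 7,840 + 4,130 + 4,530 + 153 = 16,653 m³
S = 271,172.1 / 16,653 = 16.2837 ‰

16.28 ‰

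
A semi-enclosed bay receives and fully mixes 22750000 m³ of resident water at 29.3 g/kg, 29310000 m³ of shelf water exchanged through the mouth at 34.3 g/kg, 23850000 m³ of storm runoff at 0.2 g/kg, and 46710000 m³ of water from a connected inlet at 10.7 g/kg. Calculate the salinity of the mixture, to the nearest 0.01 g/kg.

17.75 g/kg

Conserving salt mass:
salt = 22,750,000×29.3 + 29,310,000×34.3 + 23,850,000×0.2 + 46,710,000×10.7 = 666,575,000 + 1,005,333,000 + 4,770,000 + 499,797,000 = 2,176,475,000
volume = 22,750,000 + 29,310,000 + 23,850,000 + 46,710,000 = 122,620,000 m³
S = 2,176,475,000 / 122,620,000 = 17.7498 g/kg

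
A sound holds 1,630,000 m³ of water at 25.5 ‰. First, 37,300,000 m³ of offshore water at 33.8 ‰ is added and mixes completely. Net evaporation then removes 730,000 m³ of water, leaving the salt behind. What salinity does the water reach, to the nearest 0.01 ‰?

After mixing: salt = 1,630,000×25.5 + 37,300,000×33.8 = 1,302,305,000; volume = 38,930,000 m³
After evaporation: salt unchanged = 1,302,305,000; volume = 38,930,000 − 730,000 = 38,200,000 m³
S = 1,302,305,000 / 38,200,000 = 34.0918 ‰

34.09 ‰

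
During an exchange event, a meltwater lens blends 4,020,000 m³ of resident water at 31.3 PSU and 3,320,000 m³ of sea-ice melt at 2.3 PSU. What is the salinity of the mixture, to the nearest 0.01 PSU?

Mass of salt is conserved:
salt = 4,020,000×31.3 + 3,320,000×2.3 = 125,826,000 + 7,636,000 = 133,462,000
volume = 4,020,000 + 3,320,000 = 7,340,000 m³
S = 133,462,000 / 7,340,000 = 18.1828 PSU

18.18 PSU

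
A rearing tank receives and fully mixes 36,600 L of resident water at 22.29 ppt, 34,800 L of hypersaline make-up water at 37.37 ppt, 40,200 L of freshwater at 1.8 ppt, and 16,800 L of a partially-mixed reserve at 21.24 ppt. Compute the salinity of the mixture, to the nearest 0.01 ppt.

19.82 ppt

Weighted by volume,
salt = 36,600×22.29 + 34,800×37.37 + 40,200×1.8 + 16,800×21.24 = 815,814 + 1,300,476 + 72,360 + 356,832 = 2,545,482
volume = 36,600 + 34,800 + 40,200 + 16,800 = 128,400 L
S = 2,545,482 / 128,400 = 19.8246 ppt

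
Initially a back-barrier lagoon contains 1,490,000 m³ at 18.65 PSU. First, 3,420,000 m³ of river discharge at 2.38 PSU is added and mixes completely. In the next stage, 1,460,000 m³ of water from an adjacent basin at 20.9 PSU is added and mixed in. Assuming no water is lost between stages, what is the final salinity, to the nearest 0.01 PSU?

10.43 PSU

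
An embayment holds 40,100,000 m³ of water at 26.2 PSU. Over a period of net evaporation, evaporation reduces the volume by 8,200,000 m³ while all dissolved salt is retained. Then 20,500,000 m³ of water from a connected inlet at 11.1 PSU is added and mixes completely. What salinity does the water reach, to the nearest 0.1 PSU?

After evaporation: salt = 40,100,000×26.2 = 1,050,620,000; volume = 40,100,000 − 8,200,000 = 31,900,000 m³
After mixing: salt = 1,050,620,000 + 20,500,000×11.1 = 1,278,170,000; volume = 31,900,000 + 20,500,000 = 52,400,000 m³
S = 1,278,170,000 / 52,400,000 = 24.3926 PSU

24.4 PSU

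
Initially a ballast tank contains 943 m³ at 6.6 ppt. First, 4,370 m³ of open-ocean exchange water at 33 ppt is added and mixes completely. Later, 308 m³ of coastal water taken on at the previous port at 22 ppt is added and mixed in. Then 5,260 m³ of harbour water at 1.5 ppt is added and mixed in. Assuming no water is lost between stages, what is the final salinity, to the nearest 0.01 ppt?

15.17 ppt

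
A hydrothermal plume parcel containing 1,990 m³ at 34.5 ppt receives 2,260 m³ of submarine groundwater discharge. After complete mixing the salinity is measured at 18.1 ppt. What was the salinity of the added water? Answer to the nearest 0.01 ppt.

Salt balance: 1,990×34.5 + 2,260×S = 4,250×18.1
68,655 + 2,260·S = 76,925
S = (76,925 − 68,655) / 2,260 = 3.6593 ppt

3.66 ppt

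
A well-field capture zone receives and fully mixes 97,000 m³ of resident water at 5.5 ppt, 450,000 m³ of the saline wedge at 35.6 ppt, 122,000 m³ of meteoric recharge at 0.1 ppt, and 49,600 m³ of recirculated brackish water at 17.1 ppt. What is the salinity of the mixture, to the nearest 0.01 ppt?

24.23 ppt

Salt balance:
salt = 97,000×5.5 + 450,000×35.6 + 122,000×0.1 + 49,600×17.1 = 533,500 + 16,020,000 + 12,200 + 848,160 = 17,413,860
volume = 97,000 + 450,000 + 122,000 + 49,600 = 718,600 m³
S = 17,413,860 / 718,600 = 24.233 ppt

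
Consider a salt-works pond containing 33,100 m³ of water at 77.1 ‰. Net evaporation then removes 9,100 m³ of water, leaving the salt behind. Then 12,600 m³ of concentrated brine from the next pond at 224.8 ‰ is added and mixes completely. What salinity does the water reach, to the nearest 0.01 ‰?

After evaporation: salt = 33,100×77.1 = 2,552,010; volume = 33,100 − 9,100 = 24,000 m³
After mixing: salt = 2,552,010 + 12,600×224.8 = 5,384,490; volume = 24,000 + 12,600 = 36,600 m³
S = 5,384,490 / 36,600 = 147.1172 ‰

147.12 ‰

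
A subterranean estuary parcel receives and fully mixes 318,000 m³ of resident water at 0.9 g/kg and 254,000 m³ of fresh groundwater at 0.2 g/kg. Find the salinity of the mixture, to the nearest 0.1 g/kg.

By conservation of dissolved salt,
salt = 318,000×0.9 + 254,000×0.2 = 286,200 + 50,800 = 337,000
volume = 318,000 + 254,000 = 572,000 m³
S = 337,000 / 572,000 = 0.589 g/kg

0.6 g/kg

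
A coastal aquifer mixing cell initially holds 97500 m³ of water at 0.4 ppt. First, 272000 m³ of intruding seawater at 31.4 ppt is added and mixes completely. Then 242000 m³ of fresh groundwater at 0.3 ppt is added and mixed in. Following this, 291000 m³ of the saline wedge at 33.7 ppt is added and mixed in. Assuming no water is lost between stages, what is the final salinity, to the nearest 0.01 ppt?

20.45 ppt

Weighted by volume,
Initial salt = 97,500×0.4 = 39,000
After stage 1: salt = 39,000 + 272,000×31.4 = 8,579,800; volume = 369,500 m³; S = 23.22 ppt
After stage 2: salt = 8,579,800 + 242,000×0.3 = 8,652,400; volume = 611,500 m³; S = 14.149 ppt
After stage 3: salt = 8,652,400 + 291,000×33.7 = 18,459,100; volume = 902,500 m³
S = 18,459,100 / 902,500 = 20.4533 ppt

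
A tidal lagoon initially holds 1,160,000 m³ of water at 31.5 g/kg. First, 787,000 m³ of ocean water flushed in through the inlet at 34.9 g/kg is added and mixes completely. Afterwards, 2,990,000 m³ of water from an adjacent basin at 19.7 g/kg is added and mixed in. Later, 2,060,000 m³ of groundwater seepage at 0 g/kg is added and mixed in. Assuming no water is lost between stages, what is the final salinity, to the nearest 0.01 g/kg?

Salt balance:
Initial salt = 1,160,000×31.5 = 36,540,000
After stage 1: salt = 36,540,000 + 787,000×34.9 = 64,006,300; volume = 1,947,000 m³; S = 32.874 g/kg
After stage 2: salt = 64,006,300 + 2,990,000×19.7 = 122,909,300; volume = 4,937,000 m³; S = 24.896 g/kg
After stage 3: salt = 122,909,300 + 2,060,000×0 = 122,909,300; volume = 6,997,000 m³
S = 122,909,300 / 6,997,000 = 17.566 g/kg

17.57 g/kg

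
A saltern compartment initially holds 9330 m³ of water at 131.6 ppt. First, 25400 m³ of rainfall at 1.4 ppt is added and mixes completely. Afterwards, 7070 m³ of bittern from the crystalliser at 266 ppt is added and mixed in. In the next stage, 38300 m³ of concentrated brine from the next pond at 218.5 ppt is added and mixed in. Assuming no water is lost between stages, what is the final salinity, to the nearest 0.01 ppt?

143.73 ppt

Mass of salt is conserved:
Initial salt = 9,330×131.6 = 1,227,828
After stage 1: salt = 1,227,828 + 25,400×1.4 = 1,263,388; volume = 34,730 m³; S = 36.377 ppt
After stage 2: salt = 1,263,388 + 7,070×266 = 3,144,008; volume = 41,800 m³; S = 75.216 ppt
After stage 3: salt = 3,144,008 + 38,300×218.5 = 11,512,558; volume = 80,100 m³
S = 11,512,558 / 80,100 = 143.7273 ppt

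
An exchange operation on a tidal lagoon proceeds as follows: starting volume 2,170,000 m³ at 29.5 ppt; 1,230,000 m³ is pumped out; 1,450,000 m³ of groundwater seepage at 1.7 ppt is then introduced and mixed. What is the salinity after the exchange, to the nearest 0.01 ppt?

Remaining after removal: 940,000 m³ at 29.5 ppt (salt = 27,730,000)
After addition: salt = 27,730,000 + 1,450,000×1.7 = 30,195,000; volume = 2,390,000 m³
S = 30,195,000 / 2,390,000 = 12.6339 ppt

12.63 ppt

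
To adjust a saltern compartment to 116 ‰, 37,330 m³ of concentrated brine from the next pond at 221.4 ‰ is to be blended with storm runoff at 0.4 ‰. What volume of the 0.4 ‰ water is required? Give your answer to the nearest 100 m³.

Salt balance: 37,330×221.4 + V×0.4 = (37,330+V)×116
8,264,862 + 0.4V = 4,330,280 + 116V
3,934,582 = 115.6V
V = 34,036.18 m³

34000 m³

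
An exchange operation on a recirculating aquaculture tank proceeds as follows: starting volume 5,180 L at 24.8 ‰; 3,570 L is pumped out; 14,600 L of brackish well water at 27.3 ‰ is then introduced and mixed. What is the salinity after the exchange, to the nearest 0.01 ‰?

27.05 ‰

Remaining after removal: 1,610 L at 24.8 ‰ (salt = 39,928)
After addition: salt = 39,928 + 14,600×27.3 = 438,508; volume = 16,210 L
S = 438,508 / 16,210 = 27.0517 ‰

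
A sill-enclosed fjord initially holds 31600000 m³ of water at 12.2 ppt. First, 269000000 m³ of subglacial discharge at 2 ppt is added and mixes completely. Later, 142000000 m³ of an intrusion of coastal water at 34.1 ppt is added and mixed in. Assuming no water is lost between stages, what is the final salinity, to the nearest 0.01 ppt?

13.03 ppt

Salt balance:
Initial salt = 31,600,000×12.2 = 385,520,000
After stage 1: salt = 385,520,000 + 269,000,000×2 = 923,520,000; volume = 300,600,000 m³; S = 3.072 ppt
After stage 2: salt = 923,520,000 + 142,000,000×34.1 = 5,765,720,000; volume = 442,600,000 m³
S = 5,765,720,000 / 442,600,000 = 13.0269 ppt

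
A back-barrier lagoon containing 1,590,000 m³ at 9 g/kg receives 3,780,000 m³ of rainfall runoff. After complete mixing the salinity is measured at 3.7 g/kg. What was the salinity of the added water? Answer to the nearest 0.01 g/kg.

1.47 g/kg

Salt balance: 1,590,000×9 + 3,780,000×S = 5,370,000×3.7
14,310,000 + 3,780,000·S = 19,869,000
S = (19,869,000 − 14,310,000) / 3,780,000 = 1.4706 g/kg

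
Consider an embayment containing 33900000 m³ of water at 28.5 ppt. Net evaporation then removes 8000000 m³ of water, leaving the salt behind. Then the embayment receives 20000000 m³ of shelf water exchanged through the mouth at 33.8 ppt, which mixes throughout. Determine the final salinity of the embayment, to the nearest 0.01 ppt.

35.78 ppt

After evaporation: salt = 33,900,000×28.5 = 966,150,000; volume = 33,900,000 − 8,000,000 = 25,900,000 m³
After mixing: salt = 966,150,000 + 20,000,000×33.8 = 1,642,150,000; volume = 25,900,000 + 20,000,000 = 45,900,000 m³
S = 1,642,150,000 / 45,900,000 = 35.7767 ppt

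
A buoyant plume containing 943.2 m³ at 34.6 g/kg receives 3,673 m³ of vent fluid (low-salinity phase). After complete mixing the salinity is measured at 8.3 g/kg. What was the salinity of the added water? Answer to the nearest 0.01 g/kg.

1.55 g/kg

Salt balance: 943.2×34.6 + 3,673×S = 4,616.2×8.3
32,634.72 + 3,673·S = 38,314.46
S = (38,314.46 − 32,634.72) / 3,673 = 1.5463 g/kg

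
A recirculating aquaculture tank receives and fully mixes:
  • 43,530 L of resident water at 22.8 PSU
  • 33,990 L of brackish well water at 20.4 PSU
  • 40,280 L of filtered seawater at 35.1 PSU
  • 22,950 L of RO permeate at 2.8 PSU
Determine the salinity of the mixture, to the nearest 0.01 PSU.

Mass of salt is conserved:
salt = 43,530×22.8 + 33,990×20.4 + 40,280×35.1 + 22,950×2.8 = 992,484 + 693,396 + 1,413,828 + 64,260 = 3,163,968
volume = 43,530 + 33,990 + 40,280 + 22,950 = 140,750 L
S = 3,163,968 / 140,750 = 22.4793 PSU

22.48 PSU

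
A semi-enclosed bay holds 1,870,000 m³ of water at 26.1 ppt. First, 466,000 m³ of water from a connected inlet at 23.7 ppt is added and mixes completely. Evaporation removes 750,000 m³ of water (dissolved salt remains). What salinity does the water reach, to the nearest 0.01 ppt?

37.74 ppt

After mixing: salt = 1,870,000×26.1 + 466,000×23.7 = 59,851,200; volume = 2,336,000 m³
After evaporation: salt unchanged = 59,851,200; volume = 2,336,000 − 750,000 = 1,586,000 m³
S = 59,851,200 / 1,586,000 = 37.7372 ppt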